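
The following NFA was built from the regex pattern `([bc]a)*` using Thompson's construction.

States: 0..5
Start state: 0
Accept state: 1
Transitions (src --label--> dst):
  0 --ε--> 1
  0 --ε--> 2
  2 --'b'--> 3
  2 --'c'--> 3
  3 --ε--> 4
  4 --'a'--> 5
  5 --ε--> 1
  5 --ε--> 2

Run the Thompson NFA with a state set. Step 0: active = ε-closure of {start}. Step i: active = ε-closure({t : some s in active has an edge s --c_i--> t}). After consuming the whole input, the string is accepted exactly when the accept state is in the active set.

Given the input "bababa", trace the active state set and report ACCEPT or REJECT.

Answer: ACCEPT

Trace:
initial (ε-close {0}): {0,1,2}
'b' @ 1: {3,4}
'a' @ 2: {1,2,5}  (accept∈set)
'b' @ 3: {3,4}
'a' @ 4: {1,2,5}  (accept∈set)
'b' @ 5: {3,4}
'a' @ 6: {1,2,5}  (accept∈set)
final: {1,2,5}; accept 1 in set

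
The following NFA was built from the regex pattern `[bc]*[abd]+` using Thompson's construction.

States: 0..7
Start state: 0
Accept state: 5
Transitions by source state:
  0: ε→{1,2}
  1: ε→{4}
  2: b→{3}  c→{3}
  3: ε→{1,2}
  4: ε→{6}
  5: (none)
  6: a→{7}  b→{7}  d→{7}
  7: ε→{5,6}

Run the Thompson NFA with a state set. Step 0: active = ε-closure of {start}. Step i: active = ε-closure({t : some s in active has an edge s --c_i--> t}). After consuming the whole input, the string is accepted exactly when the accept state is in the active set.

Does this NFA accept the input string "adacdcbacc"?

Answer: REJECT

Trace:
initial (ε-close {0}): {0,1,2,4,6}
'a' @ 1: {5,6,7}  ✓accept
'd' @ 2: {5,6,7}  ✓accept
'a' @ 3: {5,6,7}  ✓accept
'c' @ 4: {}  — dead — no transitions
rest 'dcbacc' ignored (set empty)
after full input: {}  (accept=5 not in)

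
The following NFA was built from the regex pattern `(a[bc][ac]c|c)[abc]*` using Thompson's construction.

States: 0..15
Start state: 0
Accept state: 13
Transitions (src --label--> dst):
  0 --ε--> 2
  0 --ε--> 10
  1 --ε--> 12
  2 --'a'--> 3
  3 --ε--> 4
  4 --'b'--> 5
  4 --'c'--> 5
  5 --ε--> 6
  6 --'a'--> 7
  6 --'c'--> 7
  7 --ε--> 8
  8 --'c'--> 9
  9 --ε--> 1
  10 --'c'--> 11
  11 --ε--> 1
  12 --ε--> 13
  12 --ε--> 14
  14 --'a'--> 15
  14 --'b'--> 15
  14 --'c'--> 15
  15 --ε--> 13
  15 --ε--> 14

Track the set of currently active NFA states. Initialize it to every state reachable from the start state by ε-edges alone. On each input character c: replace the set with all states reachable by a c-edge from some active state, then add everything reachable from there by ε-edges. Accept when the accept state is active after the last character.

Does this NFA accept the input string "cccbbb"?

Answer: ACCEPT

Derivation:
S₀ = ε-closure({0}) = {0,2,10}
'c' @ 1: {1,11,12,13,14}  [accepting]
'c' @ 2: {13,14,15}  [accepting]
'c' @ 3: {13,14,15}  [accepting]
'b' @ 4: {13,14,15}  [accepting]
'b' @ 5: {13,14,15}  [accepting]
'b' @ 6: {13,14,15}  [accepting]
after full input: {13,14,15}  (accept=13 in)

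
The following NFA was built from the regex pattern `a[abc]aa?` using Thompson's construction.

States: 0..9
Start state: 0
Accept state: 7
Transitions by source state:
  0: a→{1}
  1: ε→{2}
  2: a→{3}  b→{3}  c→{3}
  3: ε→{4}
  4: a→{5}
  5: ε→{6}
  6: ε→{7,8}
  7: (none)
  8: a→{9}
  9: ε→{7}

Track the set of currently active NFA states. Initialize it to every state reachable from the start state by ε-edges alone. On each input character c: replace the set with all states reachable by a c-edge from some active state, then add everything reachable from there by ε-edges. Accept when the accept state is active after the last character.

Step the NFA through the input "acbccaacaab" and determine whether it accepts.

start: ε-closure({0}) = {0}
'a' @ 1: {1,2}
'c' @ 2: {3,4}
'b' @ 3: {}  — state set empty
rest 'ccaacaab' ignored (set empty)
end set {} — state 7 not in

Answer: REJECT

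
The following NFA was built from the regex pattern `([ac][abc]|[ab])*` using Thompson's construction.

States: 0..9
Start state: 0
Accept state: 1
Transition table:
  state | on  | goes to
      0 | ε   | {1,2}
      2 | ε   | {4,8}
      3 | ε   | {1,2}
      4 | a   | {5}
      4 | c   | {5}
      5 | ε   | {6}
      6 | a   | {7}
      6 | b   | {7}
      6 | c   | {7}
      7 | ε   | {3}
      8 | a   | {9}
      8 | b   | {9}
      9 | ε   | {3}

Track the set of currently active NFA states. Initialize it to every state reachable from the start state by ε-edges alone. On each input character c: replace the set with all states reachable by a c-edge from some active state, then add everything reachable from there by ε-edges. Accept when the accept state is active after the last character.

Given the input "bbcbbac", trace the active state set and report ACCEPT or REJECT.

Answer: ACCEPT

Derivation:
S₀ = ε-closure({0}) = {0,1,2,4,8}
'b' @ 1: {1,2,3,4,8,9}  ✓accept
'b' @ 2: {1,2,3,4,8,9}  ✓accept
'c' @ 3: {5,6}
'b' @ 4: {1,2,3,4,7,8}  ✓accept
'b' @ 5: {1,2,3,4,8,9}  ✓accept
'a' @ 6: {1,2,3,4,5,6,8,9}  ✓accept
'c' @ 7: {1,2,3,4,5,6,7,8}  ✓accept
end set {1,2,3,4,5,6,7,8} — state 1 in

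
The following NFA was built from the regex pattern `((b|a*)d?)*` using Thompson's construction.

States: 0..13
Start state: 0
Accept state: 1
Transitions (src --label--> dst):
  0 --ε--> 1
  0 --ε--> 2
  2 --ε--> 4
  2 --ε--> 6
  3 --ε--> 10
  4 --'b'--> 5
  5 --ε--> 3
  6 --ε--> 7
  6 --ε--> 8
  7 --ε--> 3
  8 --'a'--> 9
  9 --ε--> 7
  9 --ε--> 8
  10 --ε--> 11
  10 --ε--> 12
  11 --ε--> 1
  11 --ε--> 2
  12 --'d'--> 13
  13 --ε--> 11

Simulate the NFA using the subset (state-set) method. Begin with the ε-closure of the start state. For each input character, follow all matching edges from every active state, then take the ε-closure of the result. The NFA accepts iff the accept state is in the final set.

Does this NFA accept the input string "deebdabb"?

Answer: REJECT

Trace:
start: ε-closure({0}) = {0,1,2,3,4,6,7,8,10,11,12}
'd' @ 1: {1,2,3,4,6,7,8,10,11,12,13}  (accept∈set)
'e' @ 2: {}  — state set empty
rest 'ebdabb' ignored (set empty)
final: {}; accept 1 not in set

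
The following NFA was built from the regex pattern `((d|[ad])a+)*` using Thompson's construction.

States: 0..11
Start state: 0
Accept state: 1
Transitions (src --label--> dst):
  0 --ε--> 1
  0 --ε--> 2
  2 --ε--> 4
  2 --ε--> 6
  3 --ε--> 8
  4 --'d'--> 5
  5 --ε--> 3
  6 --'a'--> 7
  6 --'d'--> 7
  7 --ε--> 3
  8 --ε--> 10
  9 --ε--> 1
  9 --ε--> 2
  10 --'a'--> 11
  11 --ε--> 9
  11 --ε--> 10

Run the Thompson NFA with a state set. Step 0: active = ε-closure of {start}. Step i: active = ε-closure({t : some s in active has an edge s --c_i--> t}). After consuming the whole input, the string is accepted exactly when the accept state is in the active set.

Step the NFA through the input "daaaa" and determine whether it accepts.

Answer: ACCEPT

Steps:
start: ε-closure({0}) = {0,1,2,4,6}
'd' @ 1: {3,5,7,8,10}
'a' @ 2: {1,2,4,6,9,10,11}  [accepting]
'a' @ 3: {1,2,3,4,6,7,8,9,10,11}  [accepting]
'a' @ 4: {1,2,3,4,6,7,8,9,10,11}  [accepting]
'a' @ 5: {1,2,3,4,6,7,8,9,10,11}  [accepting]
final: {1,2,3,4,6,7,8,9,10,11}; accept 1 in set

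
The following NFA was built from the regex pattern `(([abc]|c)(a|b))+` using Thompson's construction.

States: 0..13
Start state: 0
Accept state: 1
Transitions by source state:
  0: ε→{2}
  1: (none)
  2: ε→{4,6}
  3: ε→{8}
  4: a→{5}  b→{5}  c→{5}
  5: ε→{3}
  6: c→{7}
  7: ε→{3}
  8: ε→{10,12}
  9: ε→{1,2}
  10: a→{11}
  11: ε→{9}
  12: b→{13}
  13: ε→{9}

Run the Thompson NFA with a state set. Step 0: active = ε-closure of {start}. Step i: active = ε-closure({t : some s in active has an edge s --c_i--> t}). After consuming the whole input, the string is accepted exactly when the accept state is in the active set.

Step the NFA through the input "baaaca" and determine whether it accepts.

Answer: ACCEPT

Trace:
initial (ε-close {0}): {0,2,4,6}
'b' @ 1: {3,5,8,10,12}
'a' @ 2: {1,2,4,6,9,11}  ✓accept
'a' @ 3: {3,5,8,10,12}
'a' @ 4: {1,2,4,6,9,11}  ✓accept
'c' @ 5: {3,5,7,8,10,12}
'a' @ 6: {1,2,4,6,9,11}  ✓accept
final: {1,2,4,6,9,11}; accept 1 in set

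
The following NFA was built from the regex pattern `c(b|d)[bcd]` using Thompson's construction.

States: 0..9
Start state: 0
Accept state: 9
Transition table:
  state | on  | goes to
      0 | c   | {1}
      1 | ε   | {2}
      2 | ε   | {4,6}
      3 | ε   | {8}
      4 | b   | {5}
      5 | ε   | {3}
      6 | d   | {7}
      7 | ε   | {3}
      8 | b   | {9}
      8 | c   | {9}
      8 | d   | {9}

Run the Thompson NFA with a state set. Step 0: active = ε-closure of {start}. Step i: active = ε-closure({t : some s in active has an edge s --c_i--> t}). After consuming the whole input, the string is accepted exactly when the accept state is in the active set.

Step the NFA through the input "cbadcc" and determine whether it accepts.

Answer: REJECT

Steps:
S₀ = ε-closure({0}) = {0}
'c' @ 1: {1,2,4,6}
'b' @ 2: {3,5,8}
'a' @ 3: {}  — dead — no transitions
rest 'dcc' ignored (set empty)
after full input: {}  (accept=9 not in)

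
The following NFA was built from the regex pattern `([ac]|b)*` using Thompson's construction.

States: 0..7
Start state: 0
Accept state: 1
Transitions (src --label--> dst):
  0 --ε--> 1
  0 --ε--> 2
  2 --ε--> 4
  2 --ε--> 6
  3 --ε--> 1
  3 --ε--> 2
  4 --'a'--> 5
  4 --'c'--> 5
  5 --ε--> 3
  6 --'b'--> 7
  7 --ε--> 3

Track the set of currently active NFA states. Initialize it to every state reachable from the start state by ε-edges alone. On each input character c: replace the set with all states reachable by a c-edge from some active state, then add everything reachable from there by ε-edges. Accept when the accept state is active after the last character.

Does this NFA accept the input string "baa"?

Answer: ACCEPT

Derivation:
S₀ = ε-closure({0}) = {0,1,2,4,6}
'b' @ 1: {1,2,3,4,6,7}  [accepting]
'a' @ 2: {1,2,3,4,5,6}  [accepting]
'a' @ 3: {1,2,3,4,5,6}  [accepting]
after full input: {1,2,3,4,5,6}  (accept=1 in)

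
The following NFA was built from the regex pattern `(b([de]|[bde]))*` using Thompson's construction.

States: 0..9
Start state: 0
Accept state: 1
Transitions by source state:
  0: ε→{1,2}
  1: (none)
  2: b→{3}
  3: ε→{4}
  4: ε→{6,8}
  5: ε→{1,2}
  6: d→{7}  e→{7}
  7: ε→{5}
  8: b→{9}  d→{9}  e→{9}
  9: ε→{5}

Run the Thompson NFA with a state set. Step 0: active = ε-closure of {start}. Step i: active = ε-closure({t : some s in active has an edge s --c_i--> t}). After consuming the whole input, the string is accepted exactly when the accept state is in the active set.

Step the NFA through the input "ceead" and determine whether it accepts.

Answer: REJECT

Derivation:
S₀ = ε-closure({0}) = {0,1,2}
'c' @ 1: {}  — no active states
rest 'eead' ignored (set empty)
after full input: {}  (accept=1 not in)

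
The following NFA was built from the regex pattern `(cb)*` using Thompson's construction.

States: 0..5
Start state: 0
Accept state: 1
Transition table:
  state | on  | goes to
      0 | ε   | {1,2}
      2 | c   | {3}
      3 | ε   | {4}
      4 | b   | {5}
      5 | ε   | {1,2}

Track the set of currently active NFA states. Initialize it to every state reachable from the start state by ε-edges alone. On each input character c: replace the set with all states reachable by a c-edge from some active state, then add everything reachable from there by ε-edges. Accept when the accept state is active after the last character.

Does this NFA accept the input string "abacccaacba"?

start: ε-closure({0}) = {0,1,2}
'a' @ 1: {}  — state set empty
rest 'bacccaacba' ignored (set empty)
end set {} — state 1 not in

Answer: REJECT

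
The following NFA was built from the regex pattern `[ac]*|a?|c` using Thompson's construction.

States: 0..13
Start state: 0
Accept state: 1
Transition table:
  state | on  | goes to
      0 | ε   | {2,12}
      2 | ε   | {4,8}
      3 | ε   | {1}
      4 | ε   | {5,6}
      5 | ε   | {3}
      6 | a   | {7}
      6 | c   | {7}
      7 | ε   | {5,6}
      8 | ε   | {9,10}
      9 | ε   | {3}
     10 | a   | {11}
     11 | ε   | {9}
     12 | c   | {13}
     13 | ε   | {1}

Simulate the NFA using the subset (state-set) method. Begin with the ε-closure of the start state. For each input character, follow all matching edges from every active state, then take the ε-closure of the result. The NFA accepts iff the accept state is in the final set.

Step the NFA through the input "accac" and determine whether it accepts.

start: ε-closure({0}) = {0,1,2,3,4,5,6,8,9,10,12}
'a' @ 1: {1,3,5,6,7,9,11}  [accepting]
'c' @ 2: {1,3,5,6,7}  [accepting]
'c' @ 3: {1,3,5,6,7}  [accepting]
'a' @ 4: {1,3,5,6,7}  [accepting]
'c' @ 5: {1,3,5,6,7}  [accepting]
after full input: {1,3,5,6,7}  (accept=1 in)

Answer: ACCEPT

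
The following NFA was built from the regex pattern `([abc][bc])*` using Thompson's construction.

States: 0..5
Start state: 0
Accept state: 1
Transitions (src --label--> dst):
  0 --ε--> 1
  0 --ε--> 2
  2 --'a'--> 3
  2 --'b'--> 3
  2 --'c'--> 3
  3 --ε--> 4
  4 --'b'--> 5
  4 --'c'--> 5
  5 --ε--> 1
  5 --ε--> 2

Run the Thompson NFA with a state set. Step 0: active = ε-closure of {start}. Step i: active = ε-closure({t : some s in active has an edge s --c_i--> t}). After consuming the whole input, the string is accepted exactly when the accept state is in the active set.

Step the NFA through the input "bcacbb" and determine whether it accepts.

initial (ε-close {0}): {0,1,2}
'b' @ 1: {3,4}
'c' @ 2: {1,2,5}  (accept∈set)
'a' @ 3: {3,4}
'c' @ 4: {1,2,5}  (accept∈set)
'b' @ 5: {3,4}
'b' @ 6: {1,2,5}  (accept∈set)
after full input: {1,2,5}  (accept=1 in)

Answer: ACCEPT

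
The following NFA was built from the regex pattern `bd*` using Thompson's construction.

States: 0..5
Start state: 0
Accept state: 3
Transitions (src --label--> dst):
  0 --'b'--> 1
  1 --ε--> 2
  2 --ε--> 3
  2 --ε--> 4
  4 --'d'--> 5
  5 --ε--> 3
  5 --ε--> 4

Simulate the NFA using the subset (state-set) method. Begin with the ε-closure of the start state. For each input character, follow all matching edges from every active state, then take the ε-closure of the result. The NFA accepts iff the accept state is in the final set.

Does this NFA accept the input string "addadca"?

Answer: REJECT

Steps:
initial (ε-close {0}): {0}
'a' @ 1: {}  — state set empty
rest 'ddadca' ignored (set empty)
after full input: {}  (accept=3 not in)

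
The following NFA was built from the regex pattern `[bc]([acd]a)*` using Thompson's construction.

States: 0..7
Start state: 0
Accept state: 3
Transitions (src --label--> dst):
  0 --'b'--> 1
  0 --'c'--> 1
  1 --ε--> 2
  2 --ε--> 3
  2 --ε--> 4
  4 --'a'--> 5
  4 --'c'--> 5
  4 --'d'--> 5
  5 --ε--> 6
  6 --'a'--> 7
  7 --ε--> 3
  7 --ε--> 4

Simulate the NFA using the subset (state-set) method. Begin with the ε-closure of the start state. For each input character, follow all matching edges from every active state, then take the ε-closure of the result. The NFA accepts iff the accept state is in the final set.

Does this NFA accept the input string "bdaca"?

S₀ = ε-closure({0}) = {0}
'b' @ 1: {1,2,3,4}  (accept∈set)
'd' @ 2: {5,6}
'a' @ 3: {3,4,7}  (accept∈set)
'c' @ 4: {5,6}
'a' @ 5: {3,4,7}  (accept∈set)
after full input: {3,4,7}  (accept=3 in)

Answer: ACCEPT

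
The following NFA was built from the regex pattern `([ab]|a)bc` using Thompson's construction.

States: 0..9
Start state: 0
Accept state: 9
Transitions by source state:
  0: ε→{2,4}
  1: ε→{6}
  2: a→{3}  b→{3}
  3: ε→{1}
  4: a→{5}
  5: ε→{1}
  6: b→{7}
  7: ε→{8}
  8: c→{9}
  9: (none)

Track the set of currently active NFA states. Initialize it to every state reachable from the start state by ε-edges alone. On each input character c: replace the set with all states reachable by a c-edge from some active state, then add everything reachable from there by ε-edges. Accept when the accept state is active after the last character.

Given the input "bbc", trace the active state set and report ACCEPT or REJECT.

S₀ = ε-closure({0}) = {0,2,4}
'b' @ 1: {1,3,6}
'b' @ 2: {7,8}
'c' @ 3: {9}  [accepting]
after full input: {9}  (accept=9 in)

Answer: ACCEPT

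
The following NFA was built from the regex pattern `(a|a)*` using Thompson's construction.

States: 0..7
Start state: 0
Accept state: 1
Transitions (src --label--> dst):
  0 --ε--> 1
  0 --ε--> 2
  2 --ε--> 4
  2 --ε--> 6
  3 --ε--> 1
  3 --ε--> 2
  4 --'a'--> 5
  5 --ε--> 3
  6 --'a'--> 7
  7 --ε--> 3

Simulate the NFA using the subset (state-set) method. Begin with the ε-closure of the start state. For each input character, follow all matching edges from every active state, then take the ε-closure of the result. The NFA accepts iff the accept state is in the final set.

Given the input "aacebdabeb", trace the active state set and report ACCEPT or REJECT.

initial (ε-close {0}): {0,1,2,4,6}
'a' @ 1: {1,2,3,4,5,6,7}  [accepting]
'a' @ 2: {1,2,3,4,5,6,7}  [accepting]
'c' @ 3: {}  — state set empty
rest 'ebdabeb' ignored (set empty)
end set {} — state 1 not in

Answer: REJECT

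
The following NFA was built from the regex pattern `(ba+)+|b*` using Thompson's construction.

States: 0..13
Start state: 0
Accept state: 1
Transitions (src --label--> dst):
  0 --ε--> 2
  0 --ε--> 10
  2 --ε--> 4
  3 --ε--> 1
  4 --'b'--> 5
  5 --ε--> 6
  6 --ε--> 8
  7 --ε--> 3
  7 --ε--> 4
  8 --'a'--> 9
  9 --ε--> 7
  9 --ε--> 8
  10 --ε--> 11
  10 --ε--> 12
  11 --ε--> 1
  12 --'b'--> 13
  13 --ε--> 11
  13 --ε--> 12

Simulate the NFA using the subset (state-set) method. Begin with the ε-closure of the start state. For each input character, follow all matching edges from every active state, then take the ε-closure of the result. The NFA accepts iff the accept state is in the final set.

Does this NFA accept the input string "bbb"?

Answer: ACCEPT

Derivation:
start: ε-closure({0}) = {0,1,2,4,10,11,12}
'b' @ 1: {1,5,6,8,11,12,13}  (accept∈set)
'b' @ 2: {1,11,12,13}  (accept∈set)
'b' @ 3: {1,11,12,13}  (accept∈set)
end set {1,11,12,13} — state 1 in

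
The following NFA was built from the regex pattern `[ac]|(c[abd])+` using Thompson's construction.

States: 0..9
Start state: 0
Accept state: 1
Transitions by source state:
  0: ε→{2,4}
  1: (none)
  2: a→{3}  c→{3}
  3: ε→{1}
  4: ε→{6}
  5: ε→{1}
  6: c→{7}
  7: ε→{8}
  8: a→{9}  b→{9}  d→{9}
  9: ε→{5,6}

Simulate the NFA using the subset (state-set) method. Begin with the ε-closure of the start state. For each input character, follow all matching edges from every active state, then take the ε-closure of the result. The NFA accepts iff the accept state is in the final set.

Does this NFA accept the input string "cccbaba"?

Answer: REJECT

Trace:
start: ε-closure({0}) = {0,2,4,6}
'c' @ 1: {1,3,7,8}  (accept∈set)
'c' @ 2: {}  — no active states
rest 'cbaba' ignored (set empty)
end set {} — state 1 not in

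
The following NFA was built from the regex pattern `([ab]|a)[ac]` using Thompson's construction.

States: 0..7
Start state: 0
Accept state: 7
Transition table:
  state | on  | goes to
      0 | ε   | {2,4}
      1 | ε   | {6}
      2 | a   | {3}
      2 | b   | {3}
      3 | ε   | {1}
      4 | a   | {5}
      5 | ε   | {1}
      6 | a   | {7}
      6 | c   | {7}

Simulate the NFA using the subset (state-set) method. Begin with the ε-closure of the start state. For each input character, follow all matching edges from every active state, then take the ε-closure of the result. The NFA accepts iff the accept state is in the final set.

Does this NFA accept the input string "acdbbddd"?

initial (ε-close {0}): {0,2,4}
'a' @ 1: {1,3,5,6}
'c' @ 2: {7}  [accepting]
'd' @ 3: {}  — state set empty
rest 'bbddd' ignored (set empty)
after full input: {}  (accept=7 not in)

Answer: REJECT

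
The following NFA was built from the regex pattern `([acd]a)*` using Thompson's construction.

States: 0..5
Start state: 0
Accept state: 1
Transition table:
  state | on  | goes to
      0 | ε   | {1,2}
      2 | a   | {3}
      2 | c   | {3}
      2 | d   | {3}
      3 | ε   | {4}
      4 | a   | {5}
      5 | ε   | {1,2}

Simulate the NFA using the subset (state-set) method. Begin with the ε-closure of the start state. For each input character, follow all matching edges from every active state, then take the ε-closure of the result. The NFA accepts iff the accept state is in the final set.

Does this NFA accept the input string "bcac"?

S₀ = ε-closure({0}) = {0,1,2}
'b' @ 1: {}  — dead — no transitions
rest 'cac' ignored (set empty)
final: {}; accept 1 not in set

Answer: REJECT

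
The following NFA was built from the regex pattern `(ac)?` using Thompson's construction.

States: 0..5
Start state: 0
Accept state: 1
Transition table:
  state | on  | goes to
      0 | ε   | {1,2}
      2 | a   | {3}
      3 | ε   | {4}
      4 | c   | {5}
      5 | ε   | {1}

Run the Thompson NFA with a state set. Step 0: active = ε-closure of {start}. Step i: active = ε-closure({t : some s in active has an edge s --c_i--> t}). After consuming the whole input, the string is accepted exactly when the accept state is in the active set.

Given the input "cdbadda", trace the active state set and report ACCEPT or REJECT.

start: ε-closure({0}) = {0,1,2}
'c' @ 1: {}  — no active states
rest 'dbadda' ignored (set empty)
end set {} — state 1 not in

Answer: REJECT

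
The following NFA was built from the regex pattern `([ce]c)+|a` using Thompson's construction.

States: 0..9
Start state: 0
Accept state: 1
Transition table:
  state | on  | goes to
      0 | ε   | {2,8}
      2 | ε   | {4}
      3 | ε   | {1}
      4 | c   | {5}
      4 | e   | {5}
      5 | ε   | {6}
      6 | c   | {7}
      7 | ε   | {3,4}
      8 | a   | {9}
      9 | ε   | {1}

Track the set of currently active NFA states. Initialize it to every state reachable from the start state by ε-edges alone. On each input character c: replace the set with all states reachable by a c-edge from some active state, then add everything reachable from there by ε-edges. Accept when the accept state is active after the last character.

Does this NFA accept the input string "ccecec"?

Answer: ACCEPT

Derivation:
start: ε-closure({0}) = {0,2,4,8}
'c' @ 1: {5,6}
'c' @ 2: {1,3,4,7}  (accept∈set)
'e' @ 3: {5,6}
'c' @ 4: {1,3,4,7}  (accept∈set)
'e' @ 5: {5,6}
'c' @ 6: {1,3,4,7}  (accept∈set)
final: {1,3,4,7}; accept 1 in set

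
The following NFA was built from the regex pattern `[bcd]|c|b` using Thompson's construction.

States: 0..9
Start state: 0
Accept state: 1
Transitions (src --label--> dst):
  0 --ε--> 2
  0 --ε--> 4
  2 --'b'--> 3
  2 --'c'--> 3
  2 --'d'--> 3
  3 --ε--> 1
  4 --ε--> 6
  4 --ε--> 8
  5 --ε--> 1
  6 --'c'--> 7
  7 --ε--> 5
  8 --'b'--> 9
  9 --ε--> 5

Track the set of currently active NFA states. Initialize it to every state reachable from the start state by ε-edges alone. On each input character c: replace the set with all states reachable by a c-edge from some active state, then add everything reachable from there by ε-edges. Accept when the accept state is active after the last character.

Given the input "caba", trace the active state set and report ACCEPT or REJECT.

Answer: REJECT

Steps:
S₀ = ε-closure({0}) = {0,2,4,6,8}
'c' @ 1: {1,3,5,7}  ✓accept
'a' @ 2: {}  — dead — no transitions
rest 'ba' ignored (set empty)
after full input: {}  (accept=1 not in)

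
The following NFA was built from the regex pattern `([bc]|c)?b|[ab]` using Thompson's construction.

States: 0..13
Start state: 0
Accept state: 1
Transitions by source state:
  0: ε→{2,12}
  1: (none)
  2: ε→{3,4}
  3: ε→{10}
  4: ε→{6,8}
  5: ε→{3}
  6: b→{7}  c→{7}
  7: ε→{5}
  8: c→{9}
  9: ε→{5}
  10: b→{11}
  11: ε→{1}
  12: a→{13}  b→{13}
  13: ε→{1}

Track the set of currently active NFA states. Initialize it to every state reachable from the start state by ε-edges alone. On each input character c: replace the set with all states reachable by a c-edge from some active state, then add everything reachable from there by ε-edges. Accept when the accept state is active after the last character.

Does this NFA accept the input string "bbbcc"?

Answer: REJECT

Derivation:
S₀ = ε-closure({0}) = {0,2,3,4,6,8,10,12}
'b' @ 1: {1,3,5,7,10,11,13}  (accept∈set)
'b' @ 2: {1,11}  (accept∈set)
'b' @ 3: {}  — no active states
rest 'cc' ignored (set empty)
final: {}; accept 1 not in set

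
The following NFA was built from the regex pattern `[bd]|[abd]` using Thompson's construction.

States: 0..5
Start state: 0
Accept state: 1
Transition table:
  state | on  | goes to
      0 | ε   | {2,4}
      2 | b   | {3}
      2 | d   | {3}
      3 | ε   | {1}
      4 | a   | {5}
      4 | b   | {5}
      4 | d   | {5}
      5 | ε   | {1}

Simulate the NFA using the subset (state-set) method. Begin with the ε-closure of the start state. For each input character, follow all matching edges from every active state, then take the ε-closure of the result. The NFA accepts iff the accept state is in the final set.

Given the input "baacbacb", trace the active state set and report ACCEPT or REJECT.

Answer: REJECT

Steps:
S₀ = ε-closure({0}) = {0,2,4}
'b' @ 1: {1,3,5}  [accepting]
'a' @ 2: {}  — no active states
rest 'acbacb' ignored (set empty)
end set {} — state 1 not in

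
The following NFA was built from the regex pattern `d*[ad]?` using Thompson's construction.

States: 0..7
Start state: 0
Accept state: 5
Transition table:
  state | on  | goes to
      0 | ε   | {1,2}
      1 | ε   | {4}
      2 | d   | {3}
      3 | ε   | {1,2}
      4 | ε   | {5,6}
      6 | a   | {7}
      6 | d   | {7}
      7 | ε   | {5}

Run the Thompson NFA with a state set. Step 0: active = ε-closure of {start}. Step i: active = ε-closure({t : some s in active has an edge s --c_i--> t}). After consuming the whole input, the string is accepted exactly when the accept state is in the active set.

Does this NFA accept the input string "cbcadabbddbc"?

initial (ε-close {0}): {0,1,2,4,5,6}
'c' @ 1: {}  — state set empty
rest 'bcadabbddbc' ignored (set empty)
final: {}; accept 5 not in set

Answer: REJECT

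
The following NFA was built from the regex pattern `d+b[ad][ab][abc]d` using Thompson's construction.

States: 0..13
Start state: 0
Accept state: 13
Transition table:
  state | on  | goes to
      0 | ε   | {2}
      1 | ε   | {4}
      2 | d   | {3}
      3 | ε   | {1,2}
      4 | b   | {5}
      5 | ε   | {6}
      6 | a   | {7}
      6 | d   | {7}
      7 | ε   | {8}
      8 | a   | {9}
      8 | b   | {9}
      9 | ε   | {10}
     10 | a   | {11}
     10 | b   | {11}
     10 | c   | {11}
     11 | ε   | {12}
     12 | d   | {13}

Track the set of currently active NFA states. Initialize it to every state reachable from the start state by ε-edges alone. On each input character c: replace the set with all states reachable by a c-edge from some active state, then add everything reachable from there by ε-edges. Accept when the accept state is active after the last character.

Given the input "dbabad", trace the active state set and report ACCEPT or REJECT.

Answer: ACCEPT

Derivation:
start: ε-closure({0}) = {0,2}
'd' @ 1: {1,2,3,4}
'b' @ 2: {5,6}
'a' @ 3: {7,8}
'b' @ 4: {9,10}
'a' @ 5: {11,12}
'd' @ 6: {13}  (accept∈set)
end set {13} — state 13 in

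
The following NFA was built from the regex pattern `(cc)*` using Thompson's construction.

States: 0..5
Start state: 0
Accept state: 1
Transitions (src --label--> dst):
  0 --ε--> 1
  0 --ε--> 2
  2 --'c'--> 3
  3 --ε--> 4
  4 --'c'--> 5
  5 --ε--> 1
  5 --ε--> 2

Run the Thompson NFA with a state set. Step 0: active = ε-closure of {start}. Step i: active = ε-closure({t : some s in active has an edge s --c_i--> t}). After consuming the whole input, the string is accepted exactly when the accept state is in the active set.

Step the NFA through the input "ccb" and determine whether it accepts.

Answer: REJECT

Derivation:
start: ε-closure({0}) = {0,1,2}
'c' @ 1: {3,4}
'c' @ 2: {1,2,5}  [accepting]
'b' @ 3: {}  — dead — no transitions
after full input: {}  (accept=1 not in)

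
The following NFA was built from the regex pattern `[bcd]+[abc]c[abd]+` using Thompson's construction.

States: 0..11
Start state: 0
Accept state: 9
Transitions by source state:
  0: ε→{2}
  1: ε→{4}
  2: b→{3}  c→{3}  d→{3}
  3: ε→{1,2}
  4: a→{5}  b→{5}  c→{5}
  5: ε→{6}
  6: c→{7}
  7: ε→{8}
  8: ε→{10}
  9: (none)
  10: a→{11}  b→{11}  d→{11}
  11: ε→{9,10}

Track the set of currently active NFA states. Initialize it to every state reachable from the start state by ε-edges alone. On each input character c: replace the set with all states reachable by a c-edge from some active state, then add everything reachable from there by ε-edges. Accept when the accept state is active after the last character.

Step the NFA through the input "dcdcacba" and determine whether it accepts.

start: ε-closure({0}) = {0,2}
'd' @ 1: {1,2,3,4}
'c' @ 2: {1,2,3,4,5,6}
'd' @ 3: {1,2,3,4}
'c' @ 4: {1,2,3,4,5,6}
'a' @ 5: {5,6}
'c' @ 6: {7,8,10}
'b' @ 7: {9,10,11}  ✓accept
'a' @ 8: {9,10,11}  ✓accept
end set {9,10,11} — state 9 in

Answer: ACCEPT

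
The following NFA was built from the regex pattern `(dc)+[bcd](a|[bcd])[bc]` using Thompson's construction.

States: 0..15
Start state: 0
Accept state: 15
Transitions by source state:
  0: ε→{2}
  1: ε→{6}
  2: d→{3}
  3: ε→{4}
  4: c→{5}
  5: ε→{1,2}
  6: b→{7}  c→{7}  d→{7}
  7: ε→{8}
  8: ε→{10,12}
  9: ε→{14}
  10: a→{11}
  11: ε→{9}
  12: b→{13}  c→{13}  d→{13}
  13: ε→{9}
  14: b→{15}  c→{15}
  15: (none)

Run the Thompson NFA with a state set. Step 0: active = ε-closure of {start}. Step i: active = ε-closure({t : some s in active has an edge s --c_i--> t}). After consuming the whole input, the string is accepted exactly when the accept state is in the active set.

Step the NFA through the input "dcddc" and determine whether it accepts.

Answer: ACCEPT

Derivation:
S₀ = ε-closure({0}) = {0,2}
'd' @ 1: {3,4}
'c' @ 2: {1,2,5,6}
'd' @ 3: {3,4,7,8,10,12}
'd' @ 4: {9,13,14}
'c' @ 5: {15}  [accepting]
end set {15} — state 15 in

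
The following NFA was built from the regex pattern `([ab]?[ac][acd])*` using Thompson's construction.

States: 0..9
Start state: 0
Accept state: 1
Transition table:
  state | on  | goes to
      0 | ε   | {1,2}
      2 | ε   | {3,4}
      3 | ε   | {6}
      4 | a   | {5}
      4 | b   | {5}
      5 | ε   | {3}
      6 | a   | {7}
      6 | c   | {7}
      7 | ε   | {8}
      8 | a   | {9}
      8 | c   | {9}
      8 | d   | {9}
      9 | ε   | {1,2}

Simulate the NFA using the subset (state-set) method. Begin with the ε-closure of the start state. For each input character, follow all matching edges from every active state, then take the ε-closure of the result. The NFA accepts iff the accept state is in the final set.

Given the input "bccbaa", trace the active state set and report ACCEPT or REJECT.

initial (ε-close {0}): {0,1,2,3,4,6}
'b' @ 1: {3,5,6}
'c' @ 2: {7,8}
'c' @ 3: {1,2,3,4,6,9}  ✓accept
'b' @ 4: {3,5,6}
'a' @ 5: {7,8}
'a' @ 6: {1,2,3,4,6,9}  ✓accept
end set {1,2,3,4,6,9} — state 1 in

Answer: ACCEPT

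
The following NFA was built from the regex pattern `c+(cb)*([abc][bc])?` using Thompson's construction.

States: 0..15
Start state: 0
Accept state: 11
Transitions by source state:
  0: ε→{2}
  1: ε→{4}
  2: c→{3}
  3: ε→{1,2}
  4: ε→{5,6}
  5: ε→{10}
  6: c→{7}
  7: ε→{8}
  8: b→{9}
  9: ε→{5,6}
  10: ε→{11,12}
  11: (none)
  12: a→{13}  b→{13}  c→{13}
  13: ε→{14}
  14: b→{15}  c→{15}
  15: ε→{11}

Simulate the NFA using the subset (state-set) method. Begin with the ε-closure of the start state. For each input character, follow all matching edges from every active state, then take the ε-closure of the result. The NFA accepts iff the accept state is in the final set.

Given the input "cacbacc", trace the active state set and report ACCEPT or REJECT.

S₀ = ε-closure({0}) = {0,2}
'c' @ 1: {1,2,3,4,5,6,10,11,12}  ✓accept
'a' @ 2: {13,14}
'c' @ 3: {11,15}  ✓accept
'b' @ 4: {}  — state set empty
rest 'acc' ignored (set empty)
end set {} — state 11 not in

Answer: REJECT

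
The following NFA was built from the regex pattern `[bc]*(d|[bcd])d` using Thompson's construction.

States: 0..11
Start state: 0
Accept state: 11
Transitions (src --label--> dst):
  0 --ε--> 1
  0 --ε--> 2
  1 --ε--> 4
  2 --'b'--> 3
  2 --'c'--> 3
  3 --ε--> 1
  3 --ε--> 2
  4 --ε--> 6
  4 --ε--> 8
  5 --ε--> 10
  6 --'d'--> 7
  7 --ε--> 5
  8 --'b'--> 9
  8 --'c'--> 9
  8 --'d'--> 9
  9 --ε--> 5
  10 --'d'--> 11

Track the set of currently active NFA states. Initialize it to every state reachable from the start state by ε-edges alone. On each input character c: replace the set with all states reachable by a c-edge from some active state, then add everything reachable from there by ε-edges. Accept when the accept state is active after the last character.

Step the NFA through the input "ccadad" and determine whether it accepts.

Answer: REJECT

Trace:
S₀ = ε-closure({0}) = {0,1,2,4,6,8}
'c' @ 1: {1,2,3,4,5,6,8,9,10}
'c' @ 2: {1,2,3,4,5,6,8,9,10}
'a' @ 3: {}  — no active states
rest 'dad' ignored (set empty)
end set {} — state 11 not in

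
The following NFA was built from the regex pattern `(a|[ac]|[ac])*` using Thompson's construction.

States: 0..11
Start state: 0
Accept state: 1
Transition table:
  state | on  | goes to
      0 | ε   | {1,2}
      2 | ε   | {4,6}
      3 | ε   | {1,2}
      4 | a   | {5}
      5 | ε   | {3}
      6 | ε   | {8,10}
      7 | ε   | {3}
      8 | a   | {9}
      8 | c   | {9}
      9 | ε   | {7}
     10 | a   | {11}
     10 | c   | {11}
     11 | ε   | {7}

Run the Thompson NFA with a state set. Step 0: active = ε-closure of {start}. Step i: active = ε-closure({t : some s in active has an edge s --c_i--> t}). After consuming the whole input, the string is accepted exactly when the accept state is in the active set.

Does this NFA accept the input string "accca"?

S₀ = ε-closure({0}) = {0,1,2,4,6,8,10}
'a' @ 1: {1,2,3,4,5,6,7,8,9,10,11}  [accepting]
'c' @ 2: {1,2,3,4,6,7,8,9,10,11}  [accepting]
'c' @ 3: {1,2,3,4,6,7,8,9,10,11}  [accepting]
'c' @ 4: {1,2,3,4,6,7,8,9,10,11}  [accepting]
'a' @ 5: {1,2,3,4,5,6,7,8,9,10,11}  [accepting]
final: {1,2,3,4,5,6,7,8,9,10,11}; accept 1 in set

Answer: ACCEPT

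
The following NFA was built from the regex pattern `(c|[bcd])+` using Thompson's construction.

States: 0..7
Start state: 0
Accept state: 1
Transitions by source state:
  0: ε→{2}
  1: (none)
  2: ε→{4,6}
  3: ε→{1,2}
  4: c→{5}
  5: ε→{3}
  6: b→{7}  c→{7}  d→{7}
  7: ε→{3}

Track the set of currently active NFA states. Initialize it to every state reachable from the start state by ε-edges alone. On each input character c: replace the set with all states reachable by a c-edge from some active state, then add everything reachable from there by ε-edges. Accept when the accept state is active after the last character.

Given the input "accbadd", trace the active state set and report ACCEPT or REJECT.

Answer: REJECT

Steps:
initial (ε-close {0}): {0,2,4,6}
'a' @ 1: {}  — state set empty
rest 'ccbadd' ignored (set empty)
end set {} — state 1 not in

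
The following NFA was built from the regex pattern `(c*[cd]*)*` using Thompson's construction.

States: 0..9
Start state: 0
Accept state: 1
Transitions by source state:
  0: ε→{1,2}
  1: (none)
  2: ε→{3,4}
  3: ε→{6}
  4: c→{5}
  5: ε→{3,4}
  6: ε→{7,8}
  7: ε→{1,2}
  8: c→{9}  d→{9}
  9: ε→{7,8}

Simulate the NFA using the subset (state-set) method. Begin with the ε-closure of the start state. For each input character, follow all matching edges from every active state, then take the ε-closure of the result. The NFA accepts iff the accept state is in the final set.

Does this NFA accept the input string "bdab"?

initial (ε-close {0}): {0,1,2,3,4,6,7,8}
'b' @ 1: {}  — state set empty
rest 'dab' ignored (set empty)
after full input: {}  (accept=1 not in)

Answer: REJECT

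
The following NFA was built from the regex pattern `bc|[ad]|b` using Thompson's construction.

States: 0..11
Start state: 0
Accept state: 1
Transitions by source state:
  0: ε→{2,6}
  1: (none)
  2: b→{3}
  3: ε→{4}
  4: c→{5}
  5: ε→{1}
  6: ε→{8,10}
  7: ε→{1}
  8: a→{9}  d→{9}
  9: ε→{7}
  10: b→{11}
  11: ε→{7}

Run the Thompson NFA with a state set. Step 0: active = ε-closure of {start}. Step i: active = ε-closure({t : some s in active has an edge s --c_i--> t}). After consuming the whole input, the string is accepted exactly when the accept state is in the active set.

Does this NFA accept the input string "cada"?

S₀ = ε-closure({0}) = {0,2,6,8,10}
'c' @ 1: {}  — no active states
rest 'ada' ignored (set empty)
end set {} — state 1 not in

Answer: REJECT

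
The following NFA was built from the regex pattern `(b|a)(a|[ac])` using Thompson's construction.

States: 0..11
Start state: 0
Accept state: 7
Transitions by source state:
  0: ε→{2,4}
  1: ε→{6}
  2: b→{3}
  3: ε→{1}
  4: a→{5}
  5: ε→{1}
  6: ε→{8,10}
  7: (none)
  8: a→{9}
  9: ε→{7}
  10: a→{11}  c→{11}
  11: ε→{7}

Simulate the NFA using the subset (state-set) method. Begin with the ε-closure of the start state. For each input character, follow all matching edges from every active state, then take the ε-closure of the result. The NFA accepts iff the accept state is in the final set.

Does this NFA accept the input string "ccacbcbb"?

Answer: REJECT

Trace:
start: ε-closure({0}) = {0,2,4}
'c' @ 1: {}  — no active states
rest 'cacbcbb' ignored (set empty)
after full input: {}  (accept=7 not in)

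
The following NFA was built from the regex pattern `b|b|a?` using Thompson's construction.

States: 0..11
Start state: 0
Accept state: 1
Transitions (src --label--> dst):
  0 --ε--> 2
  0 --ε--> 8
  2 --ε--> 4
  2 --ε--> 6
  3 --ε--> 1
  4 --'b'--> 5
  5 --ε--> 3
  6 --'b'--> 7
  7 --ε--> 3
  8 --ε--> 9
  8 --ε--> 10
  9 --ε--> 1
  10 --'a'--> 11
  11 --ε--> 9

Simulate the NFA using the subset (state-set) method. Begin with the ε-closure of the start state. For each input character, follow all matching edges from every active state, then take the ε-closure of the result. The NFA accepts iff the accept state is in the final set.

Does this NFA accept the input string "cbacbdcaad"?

start: ε-closure({0}) = {0,1,2,4,6,8,9,10}
'c' @ 1: {}  — dead — no transitions
rest 'bacbdcaad' ignored (set empty)
end set {} — state 1 not in

Answer: REJECT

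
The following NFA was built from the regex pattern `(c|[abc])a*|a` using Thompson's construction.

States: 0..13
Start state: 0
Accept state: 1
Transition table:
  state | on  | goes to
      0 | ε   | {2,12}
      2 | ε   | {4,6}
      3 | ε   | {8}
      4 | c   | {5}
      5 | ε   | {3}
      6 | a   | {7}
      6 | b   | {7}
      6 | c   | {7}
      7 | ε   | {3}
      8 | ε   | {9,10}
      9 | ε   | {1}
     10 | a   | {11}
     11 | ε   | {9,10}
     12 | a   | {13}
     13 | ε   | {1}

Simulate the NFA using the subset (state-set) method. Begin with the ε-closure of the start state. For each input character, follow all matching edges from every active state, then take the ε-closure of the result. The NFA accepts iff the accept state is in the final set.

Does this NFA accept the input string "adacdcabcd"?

initial (ε-close {0}): {0,2,4,6,12}
'a' @ 1: {1,3,7,8,9,10,13}  ✓accept
'd' @ 2: {}  — no active states
rest 'acdcabcd' ignored (set empty)
final: {}; accept 1 not in set

Answer: REJECT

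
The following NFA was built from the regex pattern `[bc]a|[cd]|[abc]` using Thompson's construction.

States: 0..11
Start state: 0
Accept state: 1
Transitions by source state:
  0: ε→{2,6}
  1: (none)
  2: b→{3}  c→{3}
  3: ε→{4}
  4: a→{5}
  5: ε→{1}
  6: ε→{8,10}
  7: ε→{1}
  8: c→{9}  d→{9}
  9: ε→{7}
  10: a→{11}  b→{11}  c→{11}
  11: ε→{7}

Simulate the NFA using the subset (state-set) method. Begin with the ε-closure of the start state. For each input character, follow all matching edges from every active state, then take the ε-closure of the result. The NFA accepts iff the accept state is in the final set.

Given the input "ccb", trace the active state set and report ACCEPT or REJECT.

S₀ = ε-closure({0}) = {0,2,6,8,10}
'c' @ 1: {1,3,4,7,9,11}  (accept∈set)
'c' @ 2: {}  — state set empty
rest 'b' ignored (set empty)
after full input: {}  (accept=1 not in)

Answer: REJECT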